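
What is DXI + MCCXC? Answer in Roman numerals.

DXI = 511
MCCXC = 1290
511 + 1290 = 1801

MDCCCI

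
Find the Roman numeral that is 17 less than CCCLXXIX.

CCCLXXIX = 379
379 - 17 = 362

CCCLXII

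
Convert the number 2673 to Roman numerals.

Convert 2673 to Roman numerals:
  2673 contains 2×1000 (MM)
  673 contains 1×500 (D)
  173 contains 1×100 (C)
  73 contains 1×50 (L)
  23 contains 2×10 (XX)
  3 contains 3×1 (III)

MMDCLXXIII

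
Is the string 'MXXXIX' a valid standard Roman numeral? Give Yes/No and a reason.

'MXXXIX': Check the rules: uses only the symbols I, V, X, L, C, D, M; no symbol is repeated more than three times in a row; V, L and D each appear at most once; the only place a smaller symbol precedes a larger one is the allowed subtractive pair IX, the symbol right after such a pair (if any) is smaller than the pair's first symbol, and otherwise the values never increase from left to right. Value: M (1000) + X (10) + X (10) + X (10) + IX (9) = 1039. So it is a valid standard Roman numeral.

Yes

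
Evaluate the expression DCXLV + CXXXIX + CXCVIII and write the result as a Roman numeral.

DCXLV = 645, CXXXIX = 139, CXCVIII = 198
645 + 139 = 784
784 + 198 = 982

CMLXXXII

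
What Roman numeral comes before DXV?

DXV = 515; previous is 514

DXIV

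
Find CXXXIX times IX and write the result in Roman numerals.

CXXXIX = 139
IX = 9
139 × 9 = 1251

MCCLI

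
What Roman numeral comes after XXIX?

XXIX = 29; next is 30

XXX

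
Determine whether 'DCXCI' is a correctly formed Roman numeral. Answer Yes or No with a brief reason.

'DCXCI': Check the rules: uses only the symbols I, V, X, L, C, D, M; no symbol is repeated more than three times in a row; V, L and D each appear at most once; the only place a smaller symbol precedes a larger one is the allowed subtractive pair XC, the symbol right after such a pair (if any) is smaller than the pair's first symbol, and otherwise the values never increase from left to right. Value: D (500) + C (100) + XC (90) + I (1) = 691. So it is a valid standard Roman numeral.

Yes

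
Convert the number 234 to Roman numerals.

Convert 234 to Roman numerals:
  234 contains 2×100 (CC)
  34 contains 3×10 (XXX)
  4 contains 1×4 (IV)

CCXXXIV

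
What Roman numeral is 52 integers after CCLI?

CCLI = 251
251 + 52 = 303

CCCIII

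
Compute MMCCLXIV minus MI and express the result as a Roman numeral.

MMCCLXIV = 2264
MI = 1001
2264 - 1001 = 1263

MCCLXIII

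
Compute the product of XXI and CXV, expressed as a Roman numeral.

XXI = 21
CXV = 115
21 × 115 = 2415

MMCDXV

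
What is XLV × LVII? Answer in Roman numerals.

XLV = 45
LVII = 57
45 × 57 = 2565

MMDLXV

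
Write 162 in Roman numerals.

Convert 162 to Roman numerals:
  162 contains 1×100 (C)
  62 contains 1×50 (L)
  12 contains 1×10 (X)
  2 contains 2×1 (II)

CLXII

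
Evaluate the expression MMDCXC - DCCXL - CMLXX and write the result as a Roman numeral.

MMDCXC = 2690, DCCXL = 740, CMLXX = 970
2690 - 740 = 1950
1950 - 970 = 980

CMLXXX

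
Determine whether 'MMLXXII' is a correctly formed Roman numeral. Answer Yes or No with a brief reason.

'MMLXXII': Check the rules: uses only the symbols I, V, X, L, C, D, M; no symbol is repeated more than three times in a row; V, L and D each appear at most once; no smaller symbol precedes a larger one (values never increase from left to right). Value: M (1000) + M (1000) + L (50) + X (10) + X (10) + I (1) + I (1) = 2072. So it is a valid standard Roman numeral.

Yes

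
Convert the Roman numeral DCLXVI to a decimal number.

DCLXVI: D=500, C=100, L=50, X=10, V=5, I=1
500 + 100 + 50 + 10 + 5 + 1 = 666

666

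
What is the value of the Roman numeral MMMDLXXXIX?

MMMDLXXXIX: M=1000, M=1000, M=1000, D=500, L=50, X=10, X=10, X=10, IX=9
1000 + 1000 + 1000 + 500 + 50 + 10 + 10 + 10 + 9 = 3589

3589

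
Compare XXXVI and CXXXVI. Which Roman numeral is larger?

XXXVI = 36
CXXXVI = 136
136 is larger

CXXXVI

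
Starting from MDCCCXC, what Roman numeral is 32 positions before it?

MDCCCXC = 1890
1890 - 32 = 1858

MDCCCLVIII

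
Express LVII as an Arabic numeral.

LVII: L=50, V=5, I=1, I=1
50 + 5 + 1 + 1 = 57

57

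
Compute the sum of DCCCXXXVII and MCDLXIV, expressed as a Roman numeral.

DCCCXXXVII = 837
MCDLXIV = 1464
837 + 1464 = 2301

MMCCCI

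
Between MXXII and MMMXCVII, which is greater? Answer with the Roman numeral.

MXXII = 1022
MMMXCVII = 3097
3097 is larger

MMMXCVII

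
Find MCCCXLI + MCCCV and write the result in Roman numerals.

MCCCXLI = 1341
MCCCV = 1305
1341 + 1305 = 2646

MMDCXLVI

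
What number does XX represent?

XX: X=10, X=10
10 + 10 = 20

20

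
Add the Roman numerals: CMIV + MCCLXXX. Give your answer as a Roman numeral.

CMIV = 904
MCCLXXX = 1280
904 + 1280 = 2184

MMCLXXXIV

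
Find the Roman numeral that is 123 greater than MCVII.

MCVII = 1107
1107 + 123 = 1230

MCCXXX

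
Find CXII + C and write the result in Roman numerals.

CXII = 112
C = 100
112 + 100 = 212

CCXII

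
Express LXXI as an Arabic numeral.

LXXI: L=50, X=10, X=10, I=1
50 + 10 + 10 + 1 = 71

71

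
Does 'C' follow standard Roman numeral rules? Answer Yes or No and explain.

'C': Check the rules: uses only the symbols I, V, X, L, C, D, M; no symbol is repeated more than three times in a row; V, L and D each appear at most once; no smaller symbol precedes a larger one (values never increase from left to right). Value: C = 100. So it is a valid standard Roman numeral.

Yes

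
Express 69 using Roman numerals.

Convert 69 to Roman numerals:
  69 contains 1×50 (L)
  19 contains 1×10 (X)
  9 contains 1×9 (IX)

LXIX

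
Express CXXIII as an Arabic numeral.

CXXIII: C=100, X=10, X=10, I=1, I=1, I=1
100 + 10 + 10 + 1 + 1 + 1 = 123

123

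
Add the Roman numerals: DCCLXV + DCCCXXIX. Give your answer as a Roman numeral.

DCCLXV = 765
DCCCXXIX = 829
765 + 829 = 1594

MDXCIV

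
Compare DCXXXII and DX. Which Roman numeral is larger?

DCXXXII = 632
DX = 510
632 is larger

DCXXXII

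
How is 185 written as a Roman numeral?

Convert 185 to Roman numerals:
  185 contains 1×100 (C)
  85 contains 1×50 (L)
  35 contains 3×10 (XXX)
  5 contains 1×5 (V)

CLXXXV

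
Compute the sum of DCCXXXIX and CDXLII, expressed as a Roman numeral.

DCCXXXIX = 739
CDXLII = 442
739 + 442 = 1181

MCLXXXI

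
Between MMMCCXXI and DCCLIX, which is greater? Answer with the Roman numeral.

MMMCCXXI = 3221
DCCLIX = 759
3221 is larger

MMMCCXXI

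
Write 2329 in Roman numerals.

Convert 2329 to Roman numerals:
  2329 contains 2×1000 (MM)
  329 contains 3×100 (CCC)
  29 contains 2×10 (XX)
  9 contains 1×9 (IX)

MMCCCXXIX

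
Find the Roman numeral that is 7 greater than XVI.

XVI = 16
16 + 7 = 23

XXIII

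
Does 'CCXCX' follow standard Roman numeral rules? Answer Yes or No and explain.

'CCXCX': X cannot come right after the subtractive pair XC: once X is subtracted in XC, the next symbol must be smaller than X

No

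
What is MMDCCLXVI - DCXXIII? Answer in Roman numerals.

MMDCCLXVI = 2766
DCXXIII = 623
2766 - 623 = 2143

MMCXLIII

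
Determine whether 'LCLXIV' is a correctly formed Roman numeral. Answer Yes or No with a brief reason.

'LCLXIV': L should not appear more than once

No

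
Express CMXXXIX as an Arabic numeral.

CMXXXIX: CM=900, X=10, X=10, X=10, IX=9
900 + 10 + 10 + 10 + 9 = 939

939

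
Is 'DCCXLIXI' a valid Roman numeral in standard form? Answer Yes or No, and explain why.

'DCCXLIXI': I cannot come right after the subtractive pair IX: once I is subtracted in IX, the next symbol must be smaller than I

No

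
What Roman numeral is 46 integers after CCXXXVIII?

CCXXXVIII = 238
238 + 46 = 284

CCLXXXIV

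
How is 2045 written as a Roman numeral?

Convert 2045 to Roman numerals:
  2045 contains 2×1000 (MM)
  45 contains 1×40 (XL)
  5 contains 1×5 (V)

MMXLV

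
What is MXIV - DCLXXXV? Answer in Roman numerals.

MXIV = 1014
DCLXXXV = 685
1014 - 685 = 329

CCCXXIX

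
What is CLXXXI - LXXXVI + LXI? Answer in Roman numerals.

CLXXXI = 181, LXXXVI = 86, LXI = 61
181 - 86 = 95
95 + 61 = 156

CLVI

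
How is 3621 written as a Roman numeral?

Convert 3621 to Roman numerals:
  3621 contains 3×1000 (MMM)
  621 contains 1×500 (D)
  121 contains 1×100 (C)
  21 contains 2×10 (XX)
  1 contains 1×1 (I)

MMMDCXXI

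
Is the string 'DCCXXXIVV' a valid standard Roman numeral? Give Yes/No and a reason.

'DCCXXXIVV': V should not appear more than once

No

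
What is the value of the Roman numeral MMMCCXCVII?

MMMCCXCVII: M=1000, M=1000, M=1000, C=100, C=100, XC=90, V=5, I=1, I=1
1000 + 1000 + 1000 + 100 + 100 + 90 + 5 + 1 + 1 = 3297

3297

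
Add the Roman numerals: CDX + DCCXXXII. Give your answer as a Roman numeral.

CDX = 410
DCCXXXII = 732
410 + 732 = 1142

MCXLII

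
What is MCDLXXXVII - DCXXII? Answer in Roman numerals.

MCDLXXXVII = 1487
DCXXII = 622
1487 - 622 = 865

DCCCLXV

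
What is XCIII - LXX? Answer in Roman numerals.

XCIII = 93
LXX = 70
93 - 70 = 23

XXIII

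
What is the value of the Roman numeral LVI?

LVI: L=50, V=5, I=1
50 + 5 + 1 = 56

56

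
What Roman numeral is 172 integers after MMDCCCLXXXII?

MMDCCCLXXXII = 2882
2882 + 172 = 3054

MMMLIV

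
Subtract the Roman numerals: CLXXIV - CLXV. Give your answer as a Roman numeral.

CLXXIV = 174
CLXV = 165
174 - 165 = 9

IX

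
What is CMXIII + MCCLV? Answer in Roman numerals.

CMXIII = 913
MCCLV = 1255
913 + 1255 = 2168

MMCLXVIII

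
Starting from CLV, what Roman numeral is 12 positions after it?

CLV = 155
155 + 12 = 167

CLXVII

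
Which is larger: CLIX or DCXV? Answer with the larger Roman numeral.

CLIX = 159
DCXV = 615
615 is larger

DCXV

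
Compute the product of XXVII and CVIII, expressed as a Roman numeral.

XXVII = 27
CVIII = 108
27 × 108 = 2916

MMCMXVI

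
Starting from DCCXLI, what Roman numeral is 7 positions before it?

DCCXLI = 741
741 - 7 = 734

DCCXXXIV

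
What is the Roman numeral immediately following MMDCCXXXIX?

MMDCCXXXIX = 2739; next is 2740

MMDCCXL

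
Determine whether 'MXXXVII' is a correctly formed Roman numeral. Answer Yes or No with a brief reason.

'MXXXVII': Check the rules: uses only the symbols I, V, X, L, C, D, M; no symbol is repeated more than three times in a row; V, L and D each appear at most once; no smaller symbol precedes a larger one (values never increase from left to right). Value: M (1000) + X (10) + X (10) + X (10) + V (5) + I (1) + I (1) = 1037. So it is a valid standard Roman numeral.

Yes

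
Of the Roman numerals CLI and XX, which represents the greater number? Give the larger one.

CLI = 151
XX = 20
151 is larger

CLI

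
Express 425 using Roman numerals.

Convert 425 to Roman numerals:
  425 contains 1×400 (CD)
  25 contains 2×10 (XX)
  5 contains 1×5 (V)

CDXXV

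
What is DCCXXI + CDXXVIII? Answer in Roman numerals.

DCCXXI = 721
CDXXVIII = 428
721 + 428 = 1149

MCXLIX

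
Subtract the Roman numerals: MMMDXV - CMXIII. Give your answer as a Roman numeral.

MMMDXV = 3515
CMXIII = 913
3515 - 913 = 2602

MMDCII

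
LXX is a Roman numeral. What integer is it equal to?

LXX: L=50, X=10, X=10
50 + 10 + 10 = 70

70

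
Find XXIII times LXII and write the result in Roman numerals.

XXIII = 23
LXII = 62
23 × 62 = 1426

MCDXXVI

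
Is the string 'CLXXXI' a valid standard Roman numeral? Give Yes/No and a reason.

'CLXXXI': Check the rules: uses only the symbols I, V, X, L, C, D, M; no symbol is repeated more than three times in a row; V, L and D each appear at most once; no smaller symbol precedes a larger one (values never increase from left to right). Value: C (100) + L (50) + X (10) + X (10) + X (10) + I (1) = 181. So it is a valid standard Roman numeral.

Yes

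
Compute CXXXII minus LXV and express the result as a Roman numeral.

CXXXII = 132
LXV = 65
132 - 65 = 67

LXVII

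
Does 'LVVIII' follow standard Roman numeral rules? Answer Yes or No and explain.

'LVVIII': V should not appear more than once

No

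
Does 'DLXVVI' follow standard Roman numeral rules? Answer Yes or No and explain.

'DLXVVI': V should not appear more than once

No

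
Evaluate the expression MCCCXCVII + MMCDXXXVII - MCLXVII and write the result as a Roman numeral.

MCCCXCVII = 1397, MMCDXXXVII = 2437, MCLXVII = 1167
1397 + 2437 = 3834
3834 - 1167 = 2667

MMDCLXVII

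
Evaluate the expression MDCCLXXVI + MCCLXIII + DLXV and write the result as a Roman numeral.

MDCCLXXVI = 1776, MCCLXIII = 1263, DLXV = 565
1776 + 1263 = 3039
3039 + 565 = 3604

MMMDCIV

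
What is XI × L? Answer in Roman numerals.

XI = 11
L = 50
11 × 50 = 550

DL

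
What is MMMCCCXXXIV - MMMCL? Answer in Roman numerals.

MMMCCCXXXIV = 3334
MMMCL = 3150
3334 - 3150 = 184

CLXXXIV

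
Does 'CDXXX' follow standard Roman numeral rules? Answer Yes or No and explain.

'CDXXX': Check the rules: uses only the symbols I, V, X, L, C, D, M; no symbol is repeated more than three times in a row; V, L and D each appear at most once; the only place a smaller symbol precedes a larger one is the allowed subtractive pair CD, the symbol right after such a pair (if any) is smaller than the pair's first symbol, and otherwise the values never increase from left to right. Value: CD (400) + X (10) + X (10) + X (10) = 430. So it is a valid standard Roman numeral.

Yes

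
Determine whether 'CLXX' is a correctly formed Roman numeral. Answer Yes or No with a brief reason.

'CLXX': Check the rules: uses only the symbols I, V, X, L, C, D, M; no symbol is repeated more than three times in a row; V, L and D each appear at most once; no smaller symbol precedes a larger one (values never increase from left to right). Value: C (100) + L (50) + X (10) + X (10) = 170. So it is a valid standard Roman numeral.

Yes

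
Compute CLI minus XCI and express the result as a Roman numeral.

CLI = 151
XCI = 91
151 - 91 = 60

LX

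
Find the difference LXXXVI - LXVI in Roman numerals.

LXXXVI = 86
LXVI = 66
86 - 66 = 20

XX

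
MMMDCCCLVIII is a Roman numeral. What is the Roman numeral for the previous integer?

MMMDCCCLVIII = 3858; previous is 3857

MMMDCCCLVII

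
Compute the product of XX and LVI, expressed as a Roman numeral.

XX = 20
LVI = 56
20 × 56 = 1120

MCXX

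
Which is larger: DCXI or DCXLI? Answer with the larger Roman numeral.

DCXI = 611
DCXLI = 641
641 is larger

DCXLI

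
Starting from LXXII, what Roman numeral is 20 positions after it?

LXXII = 72
72 + 20 = 92

XCII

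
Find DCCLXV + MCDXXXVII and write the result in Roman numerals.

DCCLXV = 765
MCDXXXVII = 1437
765 + 1437 = 2202

MMCCII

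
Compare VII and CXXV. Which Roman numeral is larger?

VII = 7
CXXV = 125
125 is larger

CXXV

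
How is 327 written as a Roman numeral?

Convert 327 to Roman numerals:
  327 contains 3×100 (CCC)
  27 contains 2×10 (XX)
  7 contains 1×5 (V)
  2 contains 2×1 (II)

CCCXXVII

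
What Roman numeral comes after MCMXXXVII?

MCMXXXVII = 1937, so the next integer is 1937 + 1 = 1938

MCMXXXVIII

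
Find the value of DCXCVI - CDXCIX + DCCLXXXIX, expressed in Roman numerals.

DCXCVI = 696, CDXCIX = 499, DCCLXXXIX = 789
696 - 499 = 197
197 + 789 = 986

CMLXXXVI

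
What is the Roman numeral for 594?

Convert 594 to Roman numerals:
  594 contains 1×500 (D)
  94 contains 1×90 (XC)
  4 contains 1×4 (IV)

DXCIV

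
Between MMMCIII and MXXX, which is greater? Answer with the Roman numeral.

MMMCIII = 3103
MXXX = 1030
3103 is larger

MMMCIII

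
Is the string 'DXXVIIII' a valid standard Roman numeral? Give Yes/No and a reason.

'DXXVIIII': More than 3 consecutive I's

No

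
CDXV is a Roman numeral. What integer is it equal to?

CDXV: CD=400, X=10, V=5
400 + 10 + 5 = 415

415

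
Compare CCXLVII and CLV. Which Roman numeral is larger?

CCXLVII = 247
CLV = 155
247 is larger

CCXLVII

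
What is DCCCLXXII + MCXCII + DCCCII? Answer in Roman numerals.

DCCCLXXII = 872, MCXCII = 1192, DCCCII = 802
872 + 1192 = 2064
2064 + 802 = 2866

MMDCCCLXVI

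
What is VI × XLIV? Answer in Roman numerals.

VI = 6
XLIV = 44
6 × 44 = 264

CCLXIV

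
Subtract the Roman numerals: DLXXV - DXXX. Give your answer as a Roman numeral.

DLXXV = 575
DXXX = 530
575 - 530 = 45

XLV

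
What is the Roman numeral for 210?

Convert 210 to Roman numerals:
  210 contains 2×100 (CC)
  10 contains 1×10 (X)

CCX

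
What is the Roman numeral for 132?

Convert 132 to Roman numerals:
  132 contains 1×100 (C)
  32 contains 3×10 (XXX)
  2 contains 2×1 (II)

CXXXII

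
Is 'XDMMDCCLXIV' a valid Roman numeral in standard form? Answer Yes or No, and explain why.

'XDMMDCCLXIV': D should not appear more than once

No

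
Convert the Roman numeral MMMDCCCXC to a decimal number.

MMMDCCCXC: M=1000, M=1000, M=1000, D=500, C=100, C=100, C=100, XC=90
1000 + 1000 + 1000 + 500 + 100 + 100 + 100 + 90 = 3890

3890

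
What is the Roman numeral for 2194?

Convert 2194 to Roman numerals:
  2194 contains 2×1000 (MM)
  194 contains 1×100 (C)
  94 contains 1×90 (XC)
  4 contains 1×4 (IV)

MMCXCIV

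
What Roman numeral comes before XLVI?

XLVI = 46, so the previous integer is 46 - 1 = 45

XLV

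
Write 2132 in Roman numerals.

Convert 2132 to Roman numerals:
  2132 contains 2×1000 (MM)
  132 contains 1×100 (C)
  32 contains 3×10 (XXX)
  2 contains 2×1 (II)

MMCXXXII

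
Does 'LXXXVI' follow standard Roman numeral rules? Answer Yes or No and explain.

'LXXXVI': Check the rules: uses only the symbols I, V, X, L, C, D, M; no symbol is repeated more than three times in a row; V, L and D each appear at most once; no smaller symbol precedes a larger one (values never increase from left to right). Value: L (50) + X (10) + X (10) + X (10) + V (5) + I (1) = 86. So it is a valid standard Roman numeral.

Yes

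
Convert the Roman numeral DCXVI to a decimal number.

DCXVI: D=500, C=100, X=10, V=5, I=1
500 + 100 + 10 + 5 + 1 = 616

616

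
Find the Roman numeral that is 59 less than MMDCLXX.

MMDCLXX = 2670
2670 - 59 = 2611

MMDCXI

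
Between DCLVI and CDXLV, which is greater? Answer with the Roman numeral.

DCLVI = 656
CDXLV = 445
656 is larger

DCLVI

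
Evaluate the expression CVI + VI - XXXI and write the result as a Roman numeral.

CVI = 106, VI = 6, XXXI = 31
106 + 6 = 112
112 - 31 = 81

LXXXI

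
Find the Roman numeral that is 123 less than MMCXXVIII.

MMCXXVIII = 2128
2128 - 123 = 2005

MMV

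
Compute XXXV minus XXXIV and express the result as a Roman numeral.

XXXV = 35
XXXIV = 34
35 - 34 = 1

I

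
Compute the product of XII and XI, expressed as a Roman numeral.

XII = 12
XI = 11
12 × 11 = 132

CXXXII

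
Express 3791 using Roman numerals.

Convert 3791 to Roman numerals:
  3791 contains 3×1000 (MMM)
  791 contains 1×500 (D)
  291 contains 2×100 (CC)
  91 contains 1×90 (XC)
  1 contains 1×1 (I)

MMMDCCXCI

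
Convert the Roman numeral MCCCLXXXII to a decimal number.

MCCCLXXXII: M=1000, C=100, C=100, C=100, L=50, X=10, X=10, X=10, I=1, I=1
1000 + 100 + 100 + 100 + 50 + 10 + 10 + 10 + 1 + 1 = 1382

1382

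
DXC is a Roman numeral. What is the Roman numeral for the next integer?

DXC = 590; next is 591

DXCI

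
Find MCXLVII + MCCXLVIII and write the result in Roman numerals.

MCXLVII = 1147
MCCXLVIII = 1248
1147 + 1248 = 2395

MMCCCXCV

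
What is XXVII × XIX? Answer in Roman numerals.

XXVII = 27
XIX = 19
27 × 19 = 513

DXIII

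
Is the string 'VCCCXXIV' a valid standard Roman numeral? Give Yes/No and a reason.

'VCCCXXIV': V should not appear more than once

No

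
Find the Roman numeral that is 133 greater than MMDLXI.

MMDLXI = 2561
2561 + 133 = 2694

MMDCXCIV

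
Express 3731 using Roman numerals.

Convert 3731 to Roman numerals:
  3731 contains 3×1000 (MMM)
  731 contains 1×500 (D)
  231 contains 2×100 (CC)
  31 contains 3×10 (XXX)
  1 contains 1×1 (I)

MMMDCCXXXI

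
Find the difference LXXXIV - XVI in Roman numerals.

LXXXIV = 84
XVI = 16
84 - 16 = 68

LXVIII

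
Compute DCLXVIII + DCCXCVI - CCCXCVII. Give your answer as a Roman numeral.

DCLXVIII = 668, DCCXCVI = 796, CCCXCVII = 397
668 + 796 = 1464
1464 - 397 = 1067

MLXVII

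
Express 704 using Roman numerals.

Convert 704 to Roman numerals:
  704 contains 1×500 (D)
  204 contains 2×100 (CC)
  4 contains 1×4 (IV)

DCCIV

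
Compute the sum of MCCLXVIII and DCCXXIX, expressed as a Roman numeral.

MCCLXVIII = 1268
DCCXXIX = 729
1268 + 729 = 1997

MCMXCVII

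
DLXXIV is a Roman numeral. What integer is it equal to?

DLXXIV: D=500, L=50, X=10, X=10, IV=4
500 + 50 + 10 + 10 + 4 = 574

574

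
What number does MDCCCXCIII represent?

MDCCCXCIII: M=1000, D=500, C=100, C=100, C=100, XC=90, I=1, I=1, I=1
1000 + 500 + 100 + 100 + 100 + 90 + 1 + 1 + 1 = 1893

1893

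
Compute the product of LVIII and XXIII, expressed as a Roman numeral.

LVIII = 58
XXIII = 23
58 × 23 = 1334

MCCCXXXIV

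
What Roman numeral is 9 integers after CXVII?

CXVII = 117
117 + 9 = 126

CXXVI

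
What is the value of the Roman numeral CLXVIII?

CLXVIII: C=100, L=50, X=10, V=5, I=1, I=1, I=1
100 + 50 + 10 + 5 + 1 + 1 + 1 = 168

168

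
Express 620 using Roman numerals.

Convert 620 to Roman numerals:
  620 contains 1×500 (D)
  120 contains 1×100 (C)
  20 contains 2×10 (XX)

DCXX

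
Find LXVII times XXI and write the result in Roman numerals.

LXVII = 67
XXI = 21
67 × 21 = 1407

MCDVII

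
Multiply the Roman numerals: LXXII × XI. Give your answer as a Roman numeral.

LXXII = 72
XI = 11
72 × 11 = 792

DCCXCII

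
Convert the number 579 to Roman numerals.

Convert 579 to Roman numerals:
  579 contains 1×500 (D)
  79 contains 1×50 (L)
  29 contains 2×10 (XX)
  9 contains 1×9 (IX)

DLXXIX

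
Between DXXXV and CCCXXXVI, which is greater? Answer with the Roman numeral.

DXXXV = 535
CCCXXXVI = 336
535 is larger

DXXXV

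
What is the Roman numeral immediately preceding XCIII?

XCIII = 93; previous is 92

XCII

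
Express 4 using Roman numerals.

Convert 4 to Roman numerals:
  4 contains 1×4 (IV)

IV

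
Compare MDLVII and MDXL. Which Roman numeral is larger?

MDLVII = 1557
MDXL = 1540
1557 is larger

MDLVII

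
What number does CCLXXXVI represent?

CCLXXXVI: C=100, C=100, L=50, X=10, X=10, X=10, V=5, I=1
100 + 100 + 50 + 10 + 10 + 10 + 5 + 1 = 286

286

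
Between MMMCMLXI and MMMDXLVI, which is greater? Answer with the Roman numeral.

MMMCMLXI = 3961
MMMDXLVI = 3546
3961 is larger

MMMCMLXI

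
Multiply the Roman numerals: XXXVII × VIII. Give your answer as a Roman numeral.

XXXVII = 37
VIII = 8
37 × 8 = 296

CCXCVI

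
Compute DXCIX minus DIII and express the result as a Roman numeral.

DXCIX = 599
DIII = 503
599 - 503 = 96

XCVI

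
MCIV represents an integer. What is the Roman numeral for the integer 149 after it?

MCIV = 1104
1104 + 149 = 1253

MCCLIII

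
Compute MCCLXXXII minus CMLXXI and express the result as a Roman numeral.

MCCLXXXII = 1282
CMLXXI = 971
1282 - 971 = 311

CCCXI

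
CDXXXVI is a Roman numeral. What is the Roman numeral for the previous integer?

CDXXXVI = 436; previous is 435

CDXXXV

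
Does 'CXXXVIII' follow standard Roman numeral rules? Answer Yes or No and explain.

'CXXXVIII': Check the rules: uses only the symbols I, V, X, L, C, D, M; no symbol is repeated more than three times in a row; V, L and D each appear at most once; no smaller symbol precedes a larger one (values never increase from left to right). Value: C (100) + X (10) + X (10) + X (10) + V (5) + I (1) + I (1) + I (1) = 138. So it is a valid standard Roman numeral.

Yes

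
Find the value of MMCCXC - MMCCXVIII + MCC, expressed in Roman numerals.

MMCCXC = 2290, MMCCXVIII = 2218, MCC = 1200
2290 - 2218 = 72
72 + 1200 = 1272

MCCLXXII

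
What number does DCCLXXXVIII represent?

DCCLXXXVIII: D=500, C=100, C=100, L=50, X=10, X=10, X=10, V=5, I=1, I=1, I=1
500 + 100 + 100 + 50 + 10 + 10 + 10 + 5 + 1 + 1 + 1 = 788

788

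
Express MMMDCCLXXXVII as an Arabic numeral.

MMMDCCLXXXVII: M=1000, M=1000, M=1000, D=500, C=100, C=100, L=50, X=10, X=10, X=10, V=5, I=1, I=1
1000 + 1000 + 1000 + 500 + 100 + 100 + 50 + 10 + 10 + 10 + 5 + 1 + 1 = 3787

3787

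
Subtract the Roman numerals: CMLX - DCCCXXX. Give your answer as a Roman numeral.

CMLX = 960
DCCCXXX = 830
960 - 830 = 130

CXXX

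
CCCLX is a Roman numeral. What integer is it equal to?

CCCLX: C=100, C=100, C=100, L=50, X=10
100 + 100 + 100 + 50 + 10 = 360

360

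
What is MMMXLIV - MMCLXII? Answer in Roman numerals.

MMMXLIV = 3044
MMCLXII = 2162
3044 - 2162 = 882

DCCCLXXXII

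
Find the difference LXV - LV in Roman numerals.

LXV = 65
LV = 55
65 - 55 = 10

X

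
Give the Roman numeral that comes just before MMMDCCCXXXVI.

MMMDCCCXXXVI = 3836, so the previous integer is 3836 - 1 = 3835

MMMDCCCXXXV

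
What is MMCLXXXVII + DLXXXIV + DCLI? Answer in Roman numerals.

MMCLXXXVII = 2187, DLXXXIV = 584, DCLI = 651
2187 + 584 = 2771
2771 + 651 = 3422

MMMCDXXII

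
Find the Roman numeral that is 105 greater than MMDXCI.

MMDXCI = 2591
2591 + 105 = 2696

MMDCXCVI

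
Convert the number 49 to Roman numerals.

Convert 49 to Roman numerals:
  49 contains 1×40 (XL)
  9 contains 1×9 (IX)

XLIX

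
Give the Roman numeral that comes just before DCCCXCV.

DCCCXCV = 895, so the previous integer is 895 - 1 = 894

DCCCXCIV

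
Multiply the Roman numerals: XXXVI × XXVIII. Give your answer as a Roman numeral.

XXXVI = 36
XXVIII = 28
36 × 28 = 1008

MVIII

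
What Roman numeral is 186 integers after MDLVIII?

MDLVIII = 1558
1558 + 186 = 1744

MDCCXLIV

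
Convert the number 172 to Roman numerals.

Convert 172 to Roman numerals:
  172 contains 1×100 (C)
  72 contains 1×50 (L)
  22 contains 2×10 (XX)
  2 contains 2×1 (II)

CLXXII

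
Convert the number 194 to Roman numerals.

Convert 194 to Roman numerals:
  194 contains 1×100 (C)
  94 contains 1×90 (XC)
  4 contains 1×4 (IV)

CXCIV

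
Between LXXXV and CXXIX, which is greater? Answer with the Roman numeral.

LXXXV = 85
CXXIX = 129
129 is larger

CXXIX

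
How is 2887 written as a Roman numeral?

Convert 2887 to Roman numerals:
  2887 contains 2×1000 (MM)
  887 contains 1×500 (D)
  387 contains 3×100 (CCC)
  87 contains 1×50 (L)
  37 contains 3×10 (XXX)
  7 contains 1×5 (V)
  2 contains 2×1 (II)

MMDCCCLXXXVII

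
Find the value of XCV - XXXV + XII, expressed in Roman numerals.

XCV = 95, XXXV = 35, XII = 12
95 - 35 = 60
60 + 12 = 72

LXXII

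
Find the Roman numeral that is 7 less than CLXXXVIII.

CLXXXVIII = 188
188 - 7 = 181

CLXXXI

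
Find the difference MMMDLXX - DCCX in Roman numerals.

MMMDLXX = 3570
DCCX = 710
3570 - 710 = 2860

MMDCCCLX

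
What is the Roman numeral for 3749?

Convert 3749 to Roman numerals:
  3749 contains 3×1000 (MMM)
  749 contains 1×500 (D)
  249 contains 2×100 (CC)
  49 contains 1×40 (XL)
  9 contains 1×9 (IX)

MMMDCCXLIX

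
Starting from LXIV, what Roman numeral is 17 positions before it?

LXIV = 64
64 - 17 = 47

XLVII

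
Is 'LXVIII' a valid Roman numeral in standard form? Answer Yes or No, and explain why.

'LXVIII': Check the rules: uses only the symbols I, V, X, L, C, D, M; no symbol is repeated more than three times in a row; V, L and D each appear at most once; no smaller symbol precedes a larger one (values never increase from left to right). Value: L (50) + X (10) + V (5) + I (1) + I (1) + I (1) = 68. So it is a valid standard Roman numeral.

Yes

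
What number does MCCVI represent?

MCCVI: M=1000, C=100, C=100, V=5, I=1
1000 + 100 + 100 + 5 + 1 = 1206

1206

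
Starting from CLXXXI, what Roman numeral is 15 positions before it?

CLXXXI = 181
181 - 15 = 166

CLXVI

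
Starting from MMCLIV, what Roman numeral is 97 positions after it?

MMCLIV = 2154
2154 + 97 = 2251

MMCCLI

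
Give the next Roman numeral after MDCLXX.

MDCLXX = 1670; next is 1671

MDCLXXI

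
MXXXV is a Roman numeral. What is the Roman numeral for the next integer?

MXXXV = 1035, so the next integer is 1035 + 1 = 1036

MXXXVI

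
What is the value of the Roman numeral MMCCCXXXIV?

MMCCCXXXIV: M=1000, M=1000, C=100, C=100, C=100, X=10, X=10, X=10, IV=4
1000 + 1000 + 100 + 100 + 100 + 10 + 10 + 10 + 4 = 2334

2334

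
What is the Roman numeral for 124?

Convert 124 to Roman numerals:
  124 contains 1×100 (C)
  24 contains 2×10 (XX)
  4 contains 1×4 (IV)

CXXIV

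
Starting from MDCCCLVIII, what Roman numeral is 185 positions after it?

MDCCCLVIII = 1858
1858 + 185 = 2043

MMXLIII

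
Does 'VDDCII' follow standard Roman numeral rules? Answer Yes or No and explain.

'VDDCII': D should not appear more than once

No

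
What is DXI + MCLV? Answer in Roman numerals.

DXI = 511
MCLV = 1155
511 + 1155 = 1666

MDCLXVI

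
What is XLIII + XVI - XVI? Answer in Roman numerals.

XLIII = 43, XVI = 16, XVI = 16
43 + 16 = 59
59 - 16 = 43

XLIII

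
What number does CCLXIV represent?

CCLXIV: C=100, C=100, L=50, X=10, IV=4
100 + 100 + 50 + 10 + 4 = 264

264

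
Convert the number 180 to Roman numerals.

Convert 180 to Roman numerals:
  180 contains 1×100 (C)
  80 contains 1×50 (L)
  30 contains 3×10 (XXX)

CLXXX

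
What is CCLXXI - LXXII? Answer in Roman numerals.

CCLXXI = 271
LXXII = 72
271 - 72 = 199

CXCIX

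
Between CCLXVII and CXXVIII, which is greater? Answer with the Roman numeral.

CCLXVII = 267
CXXVIII = 128
267 is larger

CCLXVII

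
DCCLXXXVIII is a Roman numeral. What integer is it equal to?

DCCLXXXVIII: D=500, C=100, C=100, L=50, X=10, X=10, X=10, V=5, I=1, I=1, I=1
500 + 100 + 100 + 50 + 10 + 10 + 10 + 5 + 1 + 1 + 1 = 788

788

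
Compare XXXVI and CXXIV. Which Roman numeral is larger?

XXXVI = 36
CXXIV = 124
124 is larger

CXXIV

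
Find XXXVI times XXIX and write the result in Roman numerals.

XXXVI = 36
XXIX = 29
36 × 29 = 1044

MXLIV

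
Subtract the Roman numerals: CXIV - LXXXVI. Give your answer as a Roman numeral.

CXIV = 114
LXXXVI = 86
114 - 86 = 28

XXVIII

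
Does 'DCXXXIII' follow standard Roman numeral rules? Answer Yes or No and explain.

'DCXXXIII': Check the rules: uses only the symbols I, V, X, L, C, D, M; no symbol is repeated more than three times in a row; V, L and D each appear at most once; no smaller symbol precedes a larger one (values never increase from left to right). Value: D (500) + C (100) + X (10) + X (10) + X (10) + I (1) + I (1) + I (1) = 633. So it is a valid standard Roman numeral.

Yes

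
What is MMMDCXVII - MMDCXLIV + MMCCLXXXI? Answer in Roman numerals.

MMMDCXVII = 3617, MMDCXLIV = 2644, MMCCLXXXI = 2281
3617 - 2644 = 973
973 + 2281 = 3254

MMMCCLIV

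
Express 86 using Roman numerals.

Convert 86 to Roman numerals:
  86 contains 1×50 (L)
  36 contains 3×10 (XXX)
  6 contains 1×5 (V)
  1 contains 1×1 (I)

LXXXVI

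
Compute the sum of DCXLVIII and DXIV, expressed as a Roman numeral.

DCXLVIII = 648
DXIV = 514
648 + 514 = 1162

MCLXII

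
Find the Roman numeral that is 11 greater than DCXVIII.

DCXVIII = 618
618 + 11 = 629

DCXXIX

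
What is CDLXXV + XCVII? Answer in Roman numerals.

CDLXXV = 475
XCVII = 97
475 + 97 = 572

DLXXII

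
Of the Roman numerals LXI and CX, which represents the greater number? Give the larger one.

LXI = 61
CX = 110
110 is larger

CX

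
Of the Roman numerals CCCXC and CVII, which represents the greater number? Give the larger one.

CCCXC = 390
CVII = 107
390 is larger

CCCXC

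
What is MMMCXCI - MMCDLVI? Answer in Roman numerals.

MMMCXCI = 3191
MMCDLVI = 2456
3191 - 2456 = 735

DCCXXXV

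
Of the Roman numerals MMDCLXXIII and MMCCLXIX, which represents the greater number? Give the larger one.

MMDCLXXIII = 2673
MMCCLXIX = 2269
2673 is larger

MMDCLXXIII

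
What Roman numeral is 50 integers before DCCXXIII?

DCCXXIII = 723
723 - 50 = 673

DCLXXIII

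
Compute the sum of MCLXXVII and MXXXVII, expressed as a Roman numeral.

MCLXXVII = 1177
MXXXVII = 1037
1177 + 1037 = 2214

MMCCXIV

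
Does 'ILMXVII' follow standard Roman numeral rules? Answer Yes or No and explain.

'ILMXVII': Invalid subtractive combination: IL

No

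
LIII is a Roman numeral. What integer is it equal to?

LIII: L=50, I=1, I=1, I=1
50 + 1 + 1 + 1 = 53

53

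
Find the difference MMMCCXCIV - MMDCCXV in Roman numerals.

MMMCCXCIV = 3294
MMDCCXV = 2715
3294 - 2715 = 579

DLXXIX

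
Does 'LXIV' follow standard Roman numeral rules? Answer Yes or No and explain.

'LXIV': Check the rules: uses only the symbols I, V, X, L, C, D, M; no symbol is repeated more than three times in a row; V, L and D each appear at most once; the only place a smaller symbol precedes a larger one is the allowed subtractive pair IV, the symbol right after such a pair (if any) is smaller than the pair's first symbol, and otherwise the values never increase from left to right. Value: L (50) + X (10) + IV (4) = 64. So it is a valid standard Roman numeral.

Yes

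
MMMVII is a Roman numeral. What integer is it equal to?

MMMVII: M=1000, M=1000, M=1000, V=5, I=1, I=1
1000 + 1000 + 1000 + 5 + 1 + 1 = 3007

3007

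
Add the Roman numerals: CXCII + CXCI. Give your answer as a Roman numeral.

CXCII = 192
CXCI = 191
192 + 191 = 383

CCCLXXXIII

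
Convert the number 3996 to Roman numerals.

Convert 3996 to Roman numerals:
  3996 contains 3×1000 (MMM)
  996 contains 1×900 (CM)
  96 contains 1×90 (XC)
  6 contains 1×5 (V)
  1 contains 1×1 (I)

MMMCMXCVI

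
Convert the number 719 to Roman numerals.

Convert 719 to Roman numerals:
  719 contains 1×500 (D)
  219 contains 2×100 (CC)
  19 contains 1×10 (X)
  9 contains 1×9 (IX)

DCCXIX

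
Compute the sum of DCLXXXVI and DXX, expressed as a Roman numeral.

DCLXXXVI = 686
DXX = 520
686 + 520 = 1206

MCCVI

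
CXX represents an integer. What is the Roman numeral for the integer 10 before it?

CXX = 120
120 - 10 = 110

CX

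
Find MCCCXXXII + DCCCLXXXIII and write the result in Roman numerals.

MCCCXXXII = 1332
DCCCLXXXIII = 883
1332 + 883 = 2215

MMCCXV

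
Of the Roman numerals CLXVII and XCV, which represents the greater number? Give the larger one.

CLXVII = 167
XCV = 95
167 is larger

CLXVII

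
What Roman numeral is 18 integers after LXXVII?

LXXVII = 77
77 + 18 = 95

XCV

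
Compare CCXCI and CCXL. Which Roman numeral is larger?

CCXCI = 291
CCXL = 240
291 is larger

CCXCI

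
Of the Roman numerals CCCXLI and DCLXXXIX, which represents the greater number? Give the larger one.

CCCXLI = 341
DCLXXXIX = 689
689 is larger

DCLXXXIX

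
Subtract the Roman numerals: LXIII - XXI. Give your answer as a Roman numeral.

LXIII = 63
XXI = 21
63 - 21 = 42

XLII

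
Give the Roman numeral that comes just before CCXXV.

CCXXV = 225, so the previous integer is 225 - 1 = 224

CCXXIV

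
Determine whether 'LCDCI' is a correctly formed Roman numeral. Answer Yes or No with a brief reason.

'LCDCI': Invalid subtractive combination: LC

No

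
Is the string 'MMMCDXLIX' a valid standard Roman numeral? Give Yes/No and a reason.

'MMMCDXLIX': Check the rules: uses only the symbols I, V, X, L, C, D, M; no symbol is repeated more than three times in a row; V, L and D each appear at most once; the only places a smaller symbol precedes a larger one are the allowed subtractive pairs CD, XL, IX, the symbol right after such a pair (if any) is smaller than the pair's first symbol, and otherwise the values never increase from left to right. Value: M (1000) + M (1000) + M (1000) + CD (400) + XL (40) + IX (9) = 3449. So it is a valid standard Roman numeral.

Yes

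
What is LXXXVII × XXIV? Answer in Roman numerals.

LXXXVII = 87
XXIV = 24
87 × 24 = 2088

MMLXXXVIII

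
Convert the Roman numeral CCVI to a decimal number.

CCVI: C=100, C=100, V=5, I=1
100 + 100 + 5 + 1 = 206

206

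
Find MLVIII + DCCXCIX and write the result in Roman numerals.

MLVIII = 1058
DCCXCIX = 799
1058 + 799 = 1857

MDCCCLVII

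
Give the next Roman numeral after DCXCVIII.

DCXCVIII = 698, so the next integer is 698 + 1 = 699

DCXCIX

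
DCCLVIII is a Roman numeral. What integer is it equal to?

DCCLVIII: D=500, C=100, C=100, L=50, V=5, I=1, I=1, I=1
500 + 100 + 100 + 50 + 5 + 1 + 1 + 1 = 758

758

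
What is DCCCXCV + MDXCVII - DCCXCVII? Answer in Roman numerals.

DCCCXCV = 895, MDXCVII = 1597, DCCXCVII = 797
895 + 1597 = 2492
2492 - 797 = 1695

MDCXCV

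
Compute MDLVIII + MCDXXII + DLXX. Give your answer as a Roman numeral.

MDLVIII = 1558, MCDXXII = 1422, DLXX = 570
1558 + 1422 = 2980
2980 + 570 = 3550

MMMDL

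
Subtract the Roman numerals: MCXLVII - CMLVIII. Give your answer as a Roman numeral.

MCXLVII = 1147
CMLVIII = 958
1147 - 958 = 189

CLXXXIX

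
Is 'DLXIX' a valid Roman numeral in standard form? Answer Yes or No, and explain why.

'DLXIX': Check the rules: uses only the symbols I, V, X, L, C, D, M; no symbol is repeated more than three times in a row; V, L and D each appear at most once; the only place a smaller symbol precedes a larger one is the allowed subtractive pair IX, the symbol right after such a pair (if any) is smaller than the pair's first symbol, and otherwise the values never increase from left to right. Value: D (500) + L (50) + X (10) + IX (9) = 569. So it is a valid standard Roman numeral.

Yes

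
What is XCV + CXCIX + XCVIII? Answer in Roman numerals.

XCV = 95, CXCIX = 199, XCVIII = 98
95 + 199 = 294
294 + 98 = 392

CCCXCII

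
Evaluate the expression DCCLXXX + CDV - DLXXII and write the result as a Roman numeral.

DCCLXXX = 780, CDV = 405, DLXXII = 572
780 + 405 = 1185
1185 - 572 = 613

DCXIII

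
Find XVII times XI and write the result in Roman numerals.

XVII = 17
XI = 11
17 × 11 = 187

CLXXXVII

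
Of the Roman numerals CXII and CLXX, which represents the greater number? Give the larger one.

CXII = 112
CLXX = 170
170 is larger

CLXX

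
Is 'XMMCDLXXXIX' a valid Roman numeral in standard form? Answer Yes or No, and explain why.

'XMMCDLXXXIX': Invalid subtractive combination: XM

No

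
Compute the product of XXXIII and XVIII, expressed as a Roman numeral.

XXXIII = 33
XVIII = 18
33 × 18 = 594

DXCIV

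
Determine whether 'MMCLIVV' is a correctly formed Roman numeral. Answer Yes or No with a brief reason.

'MMCLIVV': V should not appear more than once

No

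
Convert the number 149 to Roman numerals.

Convert 149 to Roman numerals:
  149 contains 1×100 (C)
  49 contains 1×40 (XL)
  9 contains 1×9 (IX)

CXLIX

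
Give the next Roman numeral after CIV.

CIV = 104, so the next integer is 104 + 1 = 105

CV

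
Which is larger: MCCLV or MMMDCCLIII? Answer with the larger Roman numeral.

MCCLV = 1255
MMMDCCLIII = 3753
3753 is larger

MMMDCCLIII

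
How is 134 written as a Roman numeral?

Convert 134 to Roman numerals:
  134 contains 1×100 (C)
  34 contains 3×10 (XXX)
  4 contains 1×4 (IV)

CXXXIV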